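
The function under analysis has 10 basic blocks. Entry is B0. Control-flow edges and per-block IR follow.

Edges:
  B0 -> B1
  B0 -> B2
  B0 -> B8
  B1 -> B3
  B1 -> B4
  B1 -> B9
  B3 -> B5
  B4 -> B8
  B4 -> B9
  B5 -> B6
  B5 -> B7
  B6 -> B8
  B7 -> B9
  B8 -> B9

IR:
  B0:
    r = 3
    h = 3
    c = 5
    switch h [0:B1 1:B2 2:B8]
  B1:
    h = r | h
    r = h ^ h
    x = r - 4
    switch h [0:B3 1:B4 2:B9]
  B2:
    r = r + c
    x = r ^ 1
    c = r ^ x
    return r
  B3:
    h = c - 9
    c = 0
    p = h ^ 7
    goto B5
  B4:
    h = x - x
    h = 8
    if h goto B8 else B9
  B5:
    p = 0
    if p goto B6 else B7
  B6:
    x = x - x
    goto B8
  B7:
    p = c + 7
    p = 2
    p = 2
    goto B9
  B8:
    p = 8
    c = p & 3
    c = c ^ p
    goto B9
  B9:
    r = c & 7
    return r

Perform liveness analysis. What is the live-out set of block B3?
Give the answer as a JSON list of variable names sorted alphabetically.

Answer: ["c", "x"]

Derivation:
def/use:
  B0 def {c,h,r} use ∅
  B1 def {h,r,x} use {h,r}
  B2 def {c,r,x} use {c,r}
  B3 def {c,h,p} use {c}
  B4 def {h} use {x}
  B5 def {p} use ∅
  B6 def {x} use {x}
  B7 def {p} use {c}
  B8 def {c,p} use ∅
  B9 def {r} use {c}

Backward fixpoint:
  live B0: ∅→{c,h,r}
  live B1: {c,h,r}→{c,x}
  live B2: {c,r}→∅
  live B3: {c,x}→{c,x}
  live B4: {c,x}→{c}
  live B5: {c,x}→{c,x}
  live B6: {x}→∅
  live B7: {c}→{c}
  live B8: ∅→{c}
  live B9: {c}→∅

live-out(B3) = ["c", "x"]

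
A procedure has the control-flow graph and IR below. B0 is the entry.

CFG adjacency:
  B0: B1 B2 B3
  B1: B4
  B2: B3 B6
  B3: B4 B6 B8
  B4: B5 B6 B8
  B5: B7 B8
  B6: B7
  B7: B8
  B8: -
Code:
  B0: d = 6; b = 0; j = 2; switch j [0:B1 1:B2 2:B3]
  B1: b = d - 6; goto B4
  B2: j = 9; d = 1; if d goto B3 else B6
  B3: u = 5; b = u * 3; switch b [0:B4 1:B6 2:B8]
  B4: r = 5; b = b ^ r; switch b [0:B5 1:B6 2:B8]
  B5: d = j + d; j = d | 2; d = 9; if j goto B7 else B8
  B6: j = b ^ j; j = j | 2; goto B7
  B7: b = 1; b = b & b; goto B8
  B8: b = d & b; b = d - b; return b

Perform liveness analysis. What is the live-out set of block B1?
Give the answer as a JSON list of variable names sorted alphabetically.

Answer: ["b", "d", "j"]

Derivation:
Block summaries:
  B0 def {b,d,j} use ∅
  B1 def {b} use {d}
  B2 def {d,j} use ∅
  B3 def {b,u} use ∅
  B4 def {b,r} use {b}
  B5 def {d,j} use {d,j}
  B6 def {j} use {b,j}
  B7 def {b} use ∅
  B8 def {b} use {b,d}

Liveness:
  B0: in=∅ out={b,d,j}
  B1: in={d,j} out={b,d,j}
  B2: in={b} out={b,d,j}
  B3: in={d,j} out={b,d,j}
  B4: in={b,d,j} out={b,d,j}
  B5: in={b,d,j} out={b,d}
  B6: in={b,d,j} out={d}
  B7: in={d} out={b,d}
  B8: in={b,d} out=∅

live-out(B1) = ["b", "d", "j"]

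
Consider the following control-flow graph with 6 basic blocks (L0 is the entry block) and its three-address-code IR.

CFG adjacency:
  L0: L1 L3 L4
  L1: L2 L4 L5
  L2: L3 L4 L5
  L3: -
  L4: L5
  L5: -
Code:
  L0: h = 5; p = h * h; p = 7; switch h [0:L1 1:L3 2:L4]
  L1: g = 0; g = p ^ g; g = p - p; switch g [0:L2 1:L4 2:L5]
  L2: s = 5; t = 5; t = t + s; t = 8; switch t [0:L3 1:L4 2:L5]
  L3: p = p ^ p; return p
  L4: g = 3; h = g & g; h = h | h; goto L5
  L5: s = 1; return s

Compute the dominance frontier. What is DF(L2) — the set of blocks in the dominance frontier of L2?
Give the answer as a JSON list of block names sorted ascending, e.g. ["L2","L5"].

idom tree: L1←L0 L2←L1 L3←L0 L4←L0 L5←L0
Join-block Dom:
  L3: preds {L0,L2}: {L0} ∩ {L0,L1,L2} = {L0}; idom=L0
  L4: preds {L0,L1,L2}: {L0} ∩ {L0,L1} ∩ {L0,L1,L2} = {L0}; idom=L0
  L5: preds {L1,L2,L4}: {L0,L1} ∩ {L0,L1,L2} ∩ {L0,L4} = {L0}; idom=L0

Frontier:
  join L3 pred L0: · stop@L0
  join L3 pred L2: L2→L1 stop@L0
  join L4 pred L0: · stop@L0
  join L4 pred L1: L1 stop@L0
  join L4 pred L2: L2→L1 stop@L0
  join L5 pred L1: L1 stop@L0
  join L5 pred L2: L2→L1 stop@L0
  join L5 pred L4: L4 stop@L0
  L0 → ∅
  L1 → {L3,L4,L5}
  L2 → {L3,L4,L5}
  L3 → ∅
  L4 → {L5}
  L5 → ∅

DF(L2) = ["L3", "L4", "L5"]

Answer: ["L3", "L4", "L5"]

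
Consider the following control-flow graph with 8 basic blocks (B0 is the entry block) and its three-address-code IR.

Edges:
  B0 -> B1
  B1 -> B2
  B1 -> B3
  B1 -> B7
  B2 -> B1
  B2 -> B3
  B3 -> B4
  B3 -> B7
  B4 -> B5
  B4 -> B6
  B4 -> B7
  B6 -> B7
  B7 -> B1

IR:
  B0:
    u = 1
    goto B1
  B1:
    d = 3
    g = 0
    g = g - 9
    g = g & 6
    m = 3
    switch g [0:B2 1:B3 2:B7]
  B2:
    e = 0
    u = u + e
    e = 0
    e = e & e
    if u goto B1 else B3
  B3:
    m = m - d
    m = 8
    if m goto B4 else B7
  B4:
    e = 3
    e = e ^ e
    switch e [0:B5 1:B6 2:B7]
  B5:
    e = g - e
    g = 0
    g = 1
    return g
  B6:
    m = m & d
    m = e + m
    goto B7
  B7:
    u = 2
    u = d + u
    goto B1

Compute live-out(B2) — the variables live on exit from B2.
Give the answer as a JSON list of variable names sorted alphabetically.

Answer: ["d", "g", "m", "u"]

Analysis:
Per-block:
  B0: def={u} ue=∅
  B1: def={d,g,m} ue=∅
  B2: def={e,u} ue={u}
  B3: def={m} ue={d,m}
  B4: def={e} ue=∅
  B5: def={e,g} ue={e,g}
  B6: def={m} ue={d,e,m}
  B7: def={u} ue={d}

Liveness:
  live B0: ∅→{u}
  live B1: {u}→{d,g,m,u}
  live B2: {d,g,m,u}→{d,g,m,u}
  live B3: {d,g,m}→{d,g,m}
  live B4: {d,g,m}→{d,e,g,m}
  live B5: {e,g}→∅
  live B6: {d,e,m}→{d}
  live B7: {d}→{u}

live-out(B2) = ["d", "g", "m", "u"]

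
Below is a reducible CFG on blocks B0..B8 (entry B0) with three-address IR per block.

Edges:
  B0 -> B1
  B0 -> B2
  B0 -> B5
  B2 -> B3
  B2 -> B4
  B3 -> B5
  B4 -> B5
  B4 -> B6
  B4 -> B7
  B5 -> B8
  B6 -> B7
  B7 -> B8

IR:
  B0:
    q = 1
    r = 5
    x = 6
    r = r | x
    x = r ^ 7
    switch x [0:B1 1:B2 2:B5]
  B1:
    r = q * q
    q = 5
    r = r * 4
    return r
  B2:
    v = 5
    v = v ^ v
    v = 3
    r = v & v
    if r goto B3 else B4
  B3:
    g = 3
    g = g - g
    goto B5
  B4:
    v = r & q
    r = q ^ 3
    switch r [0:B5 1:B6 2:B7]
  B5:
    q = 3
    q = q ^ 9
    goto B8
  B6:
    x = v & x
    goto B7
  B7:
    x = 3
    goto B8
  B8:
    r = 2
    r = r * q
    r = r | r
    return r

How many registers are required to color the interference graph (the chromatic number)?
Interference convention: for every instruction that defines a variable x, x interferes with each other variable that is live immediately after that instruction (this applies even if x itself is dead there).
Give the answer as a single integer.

Answer: 4

Analysis:
Per-block:
  B0: {q,r,x} / ∅
  B1: {q,r} / {q}
  B2: {r,v} / ∅
  B3: {g} / ∅
  B4: {r,v} / {q,r}
  B5: {q} / ∅
  B6: {x} / {v,x}
  B7: {x} / ∅
  B8: {r} / {q}

Live sets:
  B0: in=∅ out={q,x}
  B1: in={q} out=∅
  B2: in={q,x} out={q,r,x}
  B3: in=∅ out=∅
  B4: in={q,r,x} out={q,v,x}
  B5: in=∅ out={q}
  B6: in={q,v,x} out={q}
  B7: in={q} out={q}
  B8: in={q} out=∅

Interfere edges:
  g — ∅
  q — {r,v,x}
  r — {q,v,x}
  v — {q,r,x}
  x — {q,r,v}

Chromatic number:
  lower bound: {q,r,v,x} mutually conflict ⇒ χ ≥ 4
  assign g→r0 q→r0 r→r1 v→r2 x→r3 — no edge inside a register ⇒ χ ≤ 4
  χ = 4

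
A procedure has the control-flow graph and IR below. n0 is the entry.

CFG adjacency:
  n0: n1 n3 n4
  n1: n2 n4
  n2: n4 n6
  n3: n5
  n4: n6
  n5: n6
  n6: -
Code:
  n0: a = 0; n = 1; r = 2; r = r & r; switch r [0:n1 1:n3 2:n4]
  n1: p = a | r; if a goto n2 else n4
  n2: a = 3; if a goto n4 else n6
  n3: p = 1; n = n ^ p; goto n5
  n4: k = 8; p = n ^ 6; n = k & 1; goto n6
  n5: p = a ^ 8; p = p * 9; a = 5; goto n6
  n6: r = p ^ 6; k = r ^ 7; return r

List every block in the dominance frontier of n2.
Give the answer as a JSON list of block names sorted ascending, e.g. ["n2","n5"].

idom tree: n1←n0 n2←n1 n3←n0 n4←n0 n5←n3 n6←n0
Dom∩ at merges:
  n4: preds {n0,n1,n2}: {n0} ∩ {n0,n1} ∩ {n0,n1,n2} = {n0}; idom=n0
  n6: preds {n2,n4,n5}: {n0,n1,n2} ∩ {n0,n4} ∩ {n0,n3,n5} = {n0}; idom=n0

DF walk-up:
  n4←n0: walk · to n0
  n4←n1: walk n1 to n0
  n4←n2: walk n2→n1 to n0
  n6←n2: walk n2→n1 to n0
  n6←n4: walk n4 to n0
  n6←n5: walk n5→n3 to n0
  DF(n0)=∅
  DF(n1)={n4,n6}
  DF(n2)={n4,n6}
  DF(n3)={n6}
  DF(n4)={n6}
  DF(n5)={n6}
  DF(n6)=∅

DF(n2) = ["n4", "n6"]

Answer: ["n4", "n6"]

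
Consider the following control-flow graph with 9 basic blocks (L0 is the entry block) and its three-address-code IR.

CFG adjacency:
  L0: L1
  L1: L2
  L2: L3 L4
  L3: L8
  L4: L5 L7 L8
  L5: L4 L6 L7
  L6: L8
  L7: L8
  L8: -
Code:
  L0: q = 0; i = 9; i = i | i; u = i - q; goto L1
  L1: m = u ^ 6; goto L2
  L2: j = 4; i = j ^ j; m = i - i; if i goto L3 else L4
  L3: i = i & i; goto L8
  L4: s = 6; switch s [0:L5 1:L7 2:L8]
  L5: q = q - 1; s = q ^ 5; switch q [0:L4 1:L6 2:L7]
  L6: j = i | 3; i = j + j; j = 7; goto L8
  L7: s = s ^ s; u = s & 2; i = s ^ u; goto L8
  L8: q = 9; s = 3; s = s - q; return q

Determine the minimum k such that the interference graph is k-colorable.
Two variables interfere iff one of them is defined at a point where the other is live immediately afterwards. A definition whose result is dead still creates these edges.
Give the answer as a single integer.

Block summaries:
  L0: def={i,q,u} ue=∅
  L1: def={m} ue={u}
  L2: def={i,j,m} ue=∅
  L3: def={i} ue={i}
  L4: def={s} ue=∅
  L5: def={q,s} ue={q}
  L6: def={i,j} ue={i}
  L7: def={i,s,u} ue={s}
  L8: def={q,s} ue=∅

Live sets:
  L0 li=∅ lo={q,u}
  L1 li={q,u} lo={q}
  L2 li={q} lo={i,q}
  L3 li={i} lo=∅
  L4 li={i,q} lo={i,q,s}
  L5 li={i,q} lo={i,q,s}
  L6 li={i} lo=∅
  L7 li={s} lo=∅
  L8 li=∅ lo=∅

Interference:
  i — {m,q,s}
  j — {q}
  m — {i,q}
  q — {i,j,m,s,u}
  s — {i,q,u}
  u — {q,s}

Registers:
  {i,m,q} pairwise interfere (3-clique) ⇒ χ ≥ 3
  assign i→R1 j→R1 m→R2 q→R0 s→R2 u→R1 — no edge inside a register ⇒ χ ≤ 3
  χ = 3

Answer: 3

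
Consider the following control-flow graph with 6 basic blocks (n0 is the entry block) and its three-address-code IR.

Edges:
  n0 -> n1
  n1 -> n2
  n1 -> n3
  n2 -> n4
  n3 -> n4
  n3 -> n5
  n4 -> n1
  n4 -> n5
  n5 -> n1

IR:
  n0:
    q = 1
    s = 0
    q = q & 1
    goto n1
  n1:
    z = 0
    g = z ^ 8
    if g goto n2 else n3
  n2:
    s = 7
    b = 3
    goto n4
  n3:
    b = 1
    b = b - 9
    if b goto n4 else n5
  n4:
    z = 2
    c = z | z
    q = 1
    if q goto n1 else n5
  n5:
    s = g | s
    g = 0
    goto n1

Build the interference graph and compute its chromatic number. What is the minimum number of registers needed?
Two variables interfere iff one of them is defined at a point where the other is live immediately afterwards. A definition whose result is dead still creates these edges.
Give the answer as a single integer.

Answer: 3

Working:
def/use:
  n0 def {q,s} use ∅
  n1 def {g,z} use ∅
  n2 def {b,s} use ∅
  n3 def {b} use ∅
  n4 def {c,q,z} use ∅
  n5 def {g,s} use {g,s}

Liveness:
  live n0: ∅→{s}
  live n1: {s}→{g,s}
  live n2: {g}→{g,s}
  live n3: {g,s}→{g,s}
  live n4: {g,s}→{g,s}
  live n5: {g,s}→{s}

Interference:
  b↔{g,s}
  c↔{g,s}
  g↔{b,c,q,s,z}
  q↔{g,s}
  s↔{b,c,g,q,z}
  z↔{g,s}

Colouring:
  clique {b,g,s} ⇒ need ≥ 3
  3-colouring: R0={g}  R1={s}  R2={b,c,q,z}
  χ = 3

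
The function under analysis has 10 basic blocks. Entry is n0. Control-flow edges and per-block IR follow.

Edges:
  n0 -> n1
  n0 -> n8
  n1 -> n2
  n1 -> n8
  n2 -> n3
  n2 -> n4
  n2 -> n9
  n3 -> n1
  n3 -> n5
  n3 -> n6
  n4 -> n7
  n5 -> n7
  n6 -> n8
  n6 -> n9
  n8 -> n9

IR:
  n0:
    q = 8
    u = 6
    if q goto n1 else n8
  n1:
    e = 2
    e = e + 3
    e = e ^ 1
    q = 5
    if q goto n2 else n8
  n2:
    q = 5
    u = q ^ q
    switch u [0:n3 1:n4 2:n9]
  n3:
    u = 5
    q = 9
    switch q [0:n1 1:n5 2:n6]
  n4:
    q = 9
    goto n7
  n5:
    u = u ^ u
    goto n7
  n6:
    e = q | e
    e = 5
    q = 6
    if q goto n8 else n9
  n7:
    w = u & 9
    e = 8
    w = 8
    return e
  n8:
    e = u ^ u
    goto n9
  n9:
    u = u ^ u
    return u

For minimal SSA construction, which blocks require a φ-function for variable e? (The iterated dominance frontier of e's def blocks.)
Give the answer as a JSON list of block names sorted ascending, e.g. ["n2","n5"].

idom tree: n1←n0 n2←n1 n3←n2 n4←n2 n5←n3 n6←n3 n7←n2 n8←n0 n9←n0
Dom at joins:
  n1: preds {n0,n3}: {n0} ∩ {n0,n1,n2,n3} = {n0}; idom=n0
  n7: preds {n4,n5}: {n0,n1,n2,n4} ∩ {n0,n1,n2,n3,n5} = {n0,n1,n2}; idom=n2
  n8: preds {n0,n1,n6}: {n0} ∩ {n0,n1} ∩ {n0,n1,n2,n3,n6} = {n0}; idom=n0
  n9: preds {n2,n6,n8}: {n0,n1,n2} ∩ {n0,n1,n2,n3,n6} ∩ {n0,n8} = {n0}; idom=n0

DF derivation:
  n1←n0: walk · to n0
  n1←n3: walk n3→n2→n1 to n0
  n7←n4: walk n4 to n2
  n7←n5: walk n5→n3 to n2
  n8←n0: walk · to n0
  n8←n1: walk n1 to n0
  n8←n6: walk n6→n3→n2→n1 to n0
  n9←n2: walk n2→n1 to n0
  n9←n6: walk n6→n3→n2→n1 to n0
  n9←n8: walk n8 to n0
  DF(n0)=∅
  DF(n1)={n1,n8,n9}
  DF(n2)={n1,n8,n9}
  DF(n3)={n1,n7,n8,n9}
  DF(n4)={n7}
  DF(n5)={n7}
  DF(n6)={n8,n9}
  DF(n7)=∅
  DF(n8)={n9}
  DF(n9)=∅

φ for e: defs {n1,n6,n7,n8}
  DF⁺ = {n1,n8,n9}

Answer: ["n1", "n8", "n9"]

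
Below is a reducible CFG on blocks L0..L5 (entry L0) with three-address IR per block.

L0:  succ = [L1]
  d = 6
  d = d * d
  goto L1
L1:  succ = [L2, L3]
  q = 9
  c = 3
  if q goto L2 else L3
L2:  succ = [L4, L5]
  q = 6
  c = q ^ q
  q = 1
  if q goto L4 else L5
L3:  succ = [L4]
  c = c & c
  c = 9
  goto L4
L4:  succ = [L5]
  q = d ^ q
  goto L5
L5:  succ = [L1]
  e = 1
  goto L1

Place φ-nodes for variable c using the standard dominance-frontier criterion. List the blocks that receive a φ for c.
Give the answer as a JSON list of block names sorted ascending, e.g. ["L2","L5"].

idom tree: L1←L0 L2←L1 L3←L1 L4←L1 L5←L1
Dom at joins:
  L1: preds {L0,L5}: {L0} ∩ {L0,L1,L5} = {L0}; idom=L0
  L4: preds {L2,L3}: {L0,L1,L2} ∩ {L0,L1,L3} = {L0,L1}; idom=L1
  L5: preds {L2,L4}: {L0,L1,L2} ∩ {L0,L1,L4} = {L0,L1}; idom=L1

Frontier:
  join L1 pred L0: · stop@L0
  join L1 pred L5: L5→L1 stop@L0
  join L4 pred L2: L2 stop@L1
  join L4 pred L3: L3 stop@L1
  join L5 pred L2: L2 stop@L1
  join L5 pred L4: L4 stop@L1
  L0 → ∅
  L1 → {L1}
  L2 → {L4,L5}
  L3 → {L4}
  L4 → {L5}
  L5 → {L1}

φ for c: defs {L1,L2,L3}
  DF⁺ = {L1,L4,L5}

Answer: ["L1", "L4", "L5"]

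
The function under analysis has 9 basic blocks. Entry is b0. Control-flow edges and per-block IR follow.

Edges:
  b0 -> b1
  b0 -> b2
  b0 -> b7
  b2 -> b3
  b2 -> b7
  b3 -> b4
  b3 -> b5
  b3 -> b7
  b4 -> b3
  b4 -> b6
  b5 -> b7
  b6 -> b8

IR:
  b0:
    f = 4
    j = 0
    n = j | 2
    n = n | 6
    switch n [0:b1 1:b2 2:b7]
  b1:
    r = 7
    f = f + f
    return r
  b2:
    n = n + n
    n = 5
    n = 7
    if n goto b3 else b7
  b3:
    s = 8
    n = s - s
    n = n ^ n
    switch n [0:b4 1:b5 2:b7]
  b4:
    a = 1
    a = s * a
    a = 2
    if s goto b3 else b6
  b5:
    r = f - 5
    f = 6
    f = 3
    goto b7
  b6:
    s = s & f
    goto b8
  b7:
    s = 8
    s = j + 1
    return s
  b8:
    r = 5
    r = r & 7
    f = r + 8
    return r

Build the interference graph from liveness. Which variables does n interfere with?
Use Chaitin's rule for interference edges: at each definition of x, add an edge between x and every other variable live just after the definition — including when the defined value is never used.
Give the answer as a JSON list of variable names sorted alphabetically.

Answer: ["f", "j", "s"]

Working:
Per-block:
  b0: def={f,j,n} ue=∅
  b1: def={f,r} ue={f}
  b2: def={n} ue={n}
  b3: def={n,s} ue=∅
  b4: def={a} ue={s}
  b5: def={f,r} ue={f}
  b6: def={s} ue={f,s}
  b7: def={s} ue={j}
  b8: def={f,r} ue=∅

Liveness:
  b0 li=∅ lo={f,j,n}
  b1 li={f} lo=∅
  b2 li={f,j,n} lo={f,j}
  b3 li={f,j} lo={f,j,s}
  b4 li={f,j,s} lo={f,j,s}
  b5 li={f,j} lo={j}
  b6 li={f,s} lo=∅
  b7 li={j} lo=∅
  b8 li=∅ lo=∅

Interfere edges:
  a: {f,j,s}
  f: {a,j,n,r,s}
  j: {a,f,n,r,s}
  n: {f,j,s}
  r: {f,j}
  s: {a,f,j,n}

N(n) = ["f", "j", "s"]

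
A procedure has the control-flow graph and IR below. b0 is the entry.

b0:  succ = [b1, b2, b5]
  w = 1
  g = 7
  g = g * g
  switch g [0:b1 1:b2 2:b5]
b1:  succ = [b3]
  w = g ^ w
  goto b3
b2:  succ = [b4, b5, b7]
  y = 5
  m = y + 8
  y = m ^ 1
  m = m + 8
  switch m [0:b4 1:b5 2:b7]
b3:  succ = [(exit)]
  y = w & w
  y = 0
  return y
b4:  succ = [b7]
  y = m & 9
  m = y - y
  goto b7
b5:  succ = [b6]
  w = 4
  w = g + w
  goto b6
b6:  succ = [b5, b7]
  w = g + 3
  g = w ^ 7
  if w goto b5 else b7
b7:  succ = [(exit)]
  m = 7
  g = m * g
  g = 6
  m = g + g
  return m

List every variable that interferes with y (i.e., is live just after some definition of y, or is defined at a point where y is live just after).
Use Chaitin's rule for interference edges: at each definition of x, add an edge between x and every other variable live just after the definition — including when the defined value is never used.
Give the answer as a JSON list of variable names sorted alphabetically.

Per-block:
  b0: def={g,w} ue=∅
  b1: def={w} ue={g,w}
  b2: def={m,y} ue=∅
  b3: def={y} ue={w}
  b4: def={m,y} ue={m}
  b5: def={w} ue={g}
  b6: def={g,w} ue={g}
  b7: def={g,m} ue={g}

Live sets:
  live b0: ∅→{g,w}
  live b1: {g,w}→{w}
  live b2: {g}→{g,m}
  live b3: {w}→∅
  live b4: {g,m}→{g}
  live b5: {g}→{g}
  live b6: {g}→{g}
  live b7: {g}→∅

Interference:
  g: {m,w,y}
  m: {g,y}
  w: {g}
  y: {g,m}

N(y) = ["g", "m"]

Answer: ["g", "m"]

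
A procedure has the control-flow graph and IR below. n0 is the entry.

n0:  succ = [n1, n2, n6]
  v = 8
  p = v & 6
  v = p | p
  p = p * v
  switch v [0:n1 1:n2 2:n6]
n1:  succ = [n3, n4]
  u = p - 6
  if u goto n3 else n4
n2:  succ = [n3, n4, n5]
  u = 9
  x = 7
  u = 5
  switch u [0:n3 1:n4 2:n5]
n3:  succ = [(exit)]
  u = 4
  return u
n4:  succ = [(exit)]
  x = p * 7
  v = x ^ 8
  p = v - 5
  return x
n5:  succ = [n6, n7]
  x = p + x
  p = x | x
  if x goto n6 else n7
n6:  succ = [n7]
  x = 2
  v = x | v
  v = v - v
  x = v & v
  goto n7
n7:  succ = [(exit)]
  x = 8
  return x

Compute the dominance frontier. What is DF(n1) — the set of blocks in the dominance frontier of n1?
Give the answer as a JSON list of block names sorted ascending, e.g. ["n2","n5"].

idom tree: n1←n0 n2←n0 n3←n0 n4←n0 n5←n2 n6←n0 n7←n0
Dom at joins:
  n3: preds {n1,n2}: {n0,n1} ∩ {n0,n2} = {n0}; idom=n0
  n4: preds {n1,n2}: {n0,n1} ∩ {n0,n2} = {n0}; idom=n0
  n6: preds {n0,n5}: {n0} ∩ {n0,n2,n5} = {n0}; idom=n0
  n7: preds {n5,n6}: {n0,n2,n5} ∩ {n0,n6} = {n0}; idom=n0

Frontier:
  n3←n1: walk n1 to n0
  n3←n2: walk n2 to n0
  n4←n1: walk n1 to n0
  n4←n2: walk n2 to n0
  n6←n0: walk · to n0
  n6←n5: walk n5→n2 to n0
  n7←n5: walk n5→n2 to n0
  n7←n6: walk n6 to n0
  n0: DF=∅
  n1: DF={n3,n4}
  n2: DF={n3,n4,n6,n7}
  n3: DF=∅
  n4: DF=∅
  n5: DF={n6,n7}
  n6: DF={n7}
  n7: DF=∅

DF(n1) = ["n3", "n4"]

Answer: ["n3", "n4"]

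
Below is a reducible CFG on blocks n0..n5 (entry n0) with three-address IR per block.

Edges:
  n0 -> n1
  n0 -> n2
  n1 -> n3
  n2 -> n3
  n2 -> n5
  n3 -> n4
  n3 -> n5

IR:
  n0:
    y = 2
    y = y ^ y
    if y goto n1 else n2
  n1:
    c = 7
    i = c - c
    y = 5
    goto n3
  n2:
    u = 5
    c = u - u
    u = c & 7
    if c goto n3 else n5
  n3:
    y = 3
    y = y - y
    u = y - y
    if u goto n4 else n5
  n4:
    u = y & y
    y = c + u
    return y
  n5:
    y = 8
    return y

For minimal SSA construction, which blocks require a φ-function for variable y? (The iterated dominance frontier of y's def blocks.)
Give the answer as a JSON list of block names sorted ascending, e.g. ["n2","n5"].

Answer: ["n3", "n5"]

Analysis:
idom tree: n1←n0 n2←n0 n3←n0 n4←n3 n5←n0
Dom at joins:
  n3: preds {n1,n2}: {n0,n1} ∩ {n0,n2} = {n0}; idom=n0
  n5: preds {n2,n3}: {n0,n2} ∩ {n0,n3} = {n0}; idom=n0

DF derivation:
  n3←n1: walk n1 to n0
  n3←n2: walk n2 to n0
  n5←n2: walk n2 to n0
  n5←n3: walk n3 to n0
  DF(n0)=∅
  DF(n1)={n3}
  DF(n2)={n3,n5}
  DF(n3)={n5}
  DF(n4)=∅
  DF(n5)=∅

φ for y: defs {n0,n1,n3,n4,n5}
  DF⁺ = {n3,n5}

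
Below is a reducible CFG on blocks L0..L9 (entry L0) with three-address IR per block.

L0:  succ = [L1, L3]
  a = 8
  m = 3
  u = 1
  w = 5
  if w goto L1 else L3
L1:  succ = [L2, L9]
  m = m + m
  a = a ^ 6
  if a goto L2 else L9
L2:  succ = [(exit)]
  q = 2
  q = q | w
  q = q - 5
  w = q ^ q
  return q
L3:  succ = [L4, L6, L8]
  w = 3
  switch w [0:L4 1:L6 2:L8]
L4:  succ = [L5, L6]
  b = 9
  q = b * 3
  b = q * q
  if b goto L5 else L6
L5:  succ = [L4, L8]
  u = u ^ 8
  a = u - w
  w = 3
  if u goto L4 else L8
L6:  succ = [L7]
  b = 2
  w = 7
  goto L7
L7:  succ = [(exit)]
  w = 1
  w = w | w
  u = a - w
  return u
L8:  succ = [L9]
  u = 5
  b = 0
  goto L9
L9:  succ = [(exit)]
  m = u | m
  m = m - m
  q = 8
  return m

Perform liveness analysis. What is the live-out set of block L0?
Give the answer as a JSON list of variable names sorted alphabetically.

Per-block:
  L0 def {a,m,u,w} use ∅
  L1 def {a,m} use {a,m}
  L2 def {q,w} use {w}
  L3 def {w} use ∅
  L4 def {b,q} use ∅
  L5 def {a,u,w} use {u,w}
  L6 def {b,w} use ∅
  L7 def {u,w} use {a}
  L8 def {b,u} use ∅
  L9 def {m,q} use {m,u}

Backward fixpoint:
  live L0: ∅→{a,m,u,w}
  live L1: {a,m,u,w}→{m,u,w}
  live L2: {w}→∅
  live L3: {a,m,u}→{a,m,u,w}
  live L4: {a,m,u,w}→{a,m,u,w}
  live L5: {m,u,w}→{a,m,u,w}
  live L6: {a}→{a}
  live L7: {a}→∅
  live L8: {m}→{m,u}
  live L9: {m,u}→∅

live-out(L0) = ["a", "m", "u", "w"]

Answer: ["a", "m", "u", "w"]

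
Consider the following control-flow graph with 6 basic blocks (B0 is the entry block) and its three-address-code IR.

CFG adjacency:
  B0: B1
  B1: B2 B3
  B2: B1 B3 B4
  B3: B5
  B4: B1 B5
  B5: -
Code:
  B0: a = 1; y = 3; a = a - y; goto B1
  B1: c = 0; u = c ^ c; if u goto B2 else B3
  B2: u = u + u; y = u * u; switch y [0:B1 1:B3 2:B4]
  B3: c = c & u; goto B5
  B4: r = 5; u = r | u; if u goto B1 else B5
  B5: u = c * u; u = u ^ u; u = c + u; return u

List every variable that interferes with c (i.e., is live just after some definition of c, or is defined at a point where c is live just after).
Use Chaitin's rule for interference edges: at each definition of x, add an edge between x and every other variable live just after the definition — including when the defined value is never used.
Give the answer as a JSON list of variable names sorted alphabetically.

Answer: ["r", "u", "y"]

Working:
def/use:
  B0: {a,y} / ∅
  B1: {c,u} / ∅
  B2: {u,y} / {u}
  B3: {c} / {c,u}
  B4: {r,u} / {u}
  B5: {u} / {c,u}

Live sets:
  live B0: ∅→∅
  live B1: ∅→{c,u}
  live B2: {c,u}→{c,u}
  live B3: {c,u}→{c,u}
  live B4: {c,u}→{c,u}
  live B5: {c,u}→∅

Conflict graph:
  a — {y}
  c — {r,u,y}
  r — {c,u}
  u — {c,r,y}
  y — {a,c,u}

N(c) = ["r", "u", "y"]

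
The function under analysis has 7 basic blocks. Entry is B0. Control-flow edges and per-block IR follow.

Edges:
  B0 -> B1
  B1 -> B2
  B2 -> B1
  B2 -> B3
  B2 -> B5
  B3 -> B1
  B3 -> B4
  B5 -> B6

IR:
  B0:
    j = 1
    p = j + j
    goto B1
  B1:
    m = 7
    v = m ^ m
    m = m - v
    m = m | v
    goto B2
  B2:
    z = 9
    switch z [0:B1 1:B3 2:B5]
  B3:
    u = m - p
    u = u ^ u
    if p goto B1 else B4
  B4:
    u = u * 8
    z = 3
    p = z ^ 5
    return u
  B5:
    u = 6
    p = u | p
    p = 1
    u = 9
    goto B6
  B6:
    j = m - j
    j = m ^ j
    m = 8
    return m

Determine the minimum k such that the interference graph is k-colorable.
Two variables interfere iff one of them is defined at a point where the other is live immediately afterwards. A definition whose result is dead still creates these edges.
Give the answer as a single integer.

Block summaries:
  B0 def {j,p} use ∅
  B1 def {m,v} use ∅
  B2 def {z} use ∅
  B3 def {u} use {m,p}
  B4 def {p,u,z} use {u}
  B5 def {p,u} use {p}
  B6 def {j,m} use {j,m}

Live sets:
  B0 li=∅ lo={j,p}
  B1 li={j,p} lo={j,m,p}
  B2 li={j,m,p} lo={j,m,p}
  B3 li={j,m,p} lo={j,p,u}
  B4 li={u} lo=∅
  B5 li={j,m,p} lo={j,m}
  B6 li={j,m} lo=∅

Interfere edges:
  j — {m,p,u,v,z}
  m — {j,p,u,v,z}
  p — {j,m,u,v,z}
  u — {j,m,p,z}
  v — {j,m,p}
  z — {j,m,p,u}

Registers:
  lower bound: {j,m,p,u,z} mutually conflict ⇒ χ ≥ 5
  assign j→c0 m→c1 p→c2 u→c3 v→c3 z→c4 — no edge inside a register ⇒ χ ≤ 5
  χ = 5

Answer: 5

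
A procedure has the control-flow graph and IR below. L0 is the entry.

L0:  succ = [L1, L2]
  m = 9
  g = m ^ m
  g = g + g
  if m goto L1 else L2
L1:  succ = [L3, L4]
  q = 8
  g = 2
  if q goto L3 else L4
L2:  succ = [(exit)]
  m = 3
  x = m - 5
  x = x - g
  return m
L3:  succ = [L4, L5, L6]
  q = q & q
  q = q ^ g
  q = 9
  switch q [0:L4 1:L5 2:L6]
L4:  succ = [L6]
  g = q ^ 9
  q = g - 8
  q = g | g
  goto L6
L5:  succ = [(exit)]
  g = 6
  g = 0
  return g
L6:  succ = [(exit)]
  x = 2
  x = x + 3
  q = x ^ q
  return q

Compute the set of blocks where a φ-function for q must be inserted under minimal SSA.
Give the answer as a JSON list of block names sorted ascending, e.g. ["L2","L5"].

Answer: ["L4", "L6"]

Analysis:
idom tree: L1←L0 L2←L0 L3←L1 L4←L1 L5←L3 L6←L1
Dom at joins:
  L4: preds {L1,L3}: {L0,L1} ∩ {L0,L1,L3} = {L0,L1}; idom=L1
  L6: preds {L3,L4}: {L0,L1,L3} ∩ {L0,L1,L4} = {L0,L1}; idom=L1

DF derivation:
  join L4 pred L1: · stop@L1
  join L4 pred L3: L3 stop@L1
  join L6 pred L3: L3 stop@L1
  join L6 pred L4: L4 stop@L1
  DF(L0)=∅
  DF(L1)=∅
  DF(L2)=∅
  DF(L3)={L4,L6}
  DF(L4)={L6}
  DF(L5)=∅
  DF(L6)=∅

φ for q: defs {L1,L3,L4,L6}
  DF⁺ = {L4,L6}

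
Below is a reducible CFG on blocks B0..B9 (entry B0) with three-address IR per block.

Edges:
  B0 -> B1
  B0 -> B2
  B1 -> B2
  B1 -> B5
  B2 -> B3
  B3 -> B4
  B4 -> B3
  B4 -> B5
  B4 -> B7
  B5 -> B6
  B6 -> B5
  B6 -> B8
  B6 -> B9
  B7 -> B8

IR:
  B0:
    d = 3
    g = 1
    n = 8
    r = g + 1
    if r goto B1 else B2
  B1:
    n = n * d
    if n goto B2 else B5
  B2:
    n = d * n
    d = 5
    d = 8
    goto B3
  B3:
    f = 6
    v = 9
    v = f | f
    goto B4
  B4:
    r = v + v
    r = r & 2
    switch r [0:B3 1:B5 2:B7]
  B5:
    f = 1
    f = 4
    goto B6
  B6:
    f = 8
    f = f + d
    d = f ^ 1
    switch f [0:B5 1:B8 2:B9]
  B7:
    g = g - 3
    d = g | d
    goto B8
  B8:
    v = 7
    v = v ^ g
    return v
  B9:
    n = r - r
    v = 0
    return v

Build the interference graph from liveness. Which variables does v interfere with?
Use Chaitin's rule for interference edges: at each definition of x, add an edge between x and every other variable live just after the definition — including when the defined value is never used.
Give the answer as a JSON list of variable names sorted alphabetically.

Answer: ["d", "f", "g"]

Working:
def/use:
  B0 def {d,g,n,r} use ∅
  B1 def {n} use {d,n}
  B2 def {d,n} use {d,n}
  B3 def {f,v} use ∅
  B4 def {r} use {v}
  B5 def {f} use ∅
  B6 def {d,f} use {d}
  B7 def {d,g} use {d,g}
  B8 def {v} use {g}
  B9 def {n,v} use {r}

Liveness:
  B0: in=∅ out={d,g,n,r}
  B1: in={d,g,n,r} out={d,g,n,r}
  B2: in={d,g,n} out={d,g}
  B3: in={d,g} out={d,g,v}
  B4: in={d,g,v} out={d,g,r}
  B5: in={d,g,r} out={d,g,r}
  B6: in={d,g,r} out={d,g,r}
  B7: in={d,g} out={g}
  B8: in={g} out=∅
  B9: in={r} out=∅

Conflict graph:
  d↔{f,g,n,r,v}
  f↔{d,g,r,v}
  g↔{d,f,n,r,v}
  n↔{d,g,r}
  r↔{d,f,g,n}
  v↔{d,f,g}

N(v) = ["d", "f", "g"]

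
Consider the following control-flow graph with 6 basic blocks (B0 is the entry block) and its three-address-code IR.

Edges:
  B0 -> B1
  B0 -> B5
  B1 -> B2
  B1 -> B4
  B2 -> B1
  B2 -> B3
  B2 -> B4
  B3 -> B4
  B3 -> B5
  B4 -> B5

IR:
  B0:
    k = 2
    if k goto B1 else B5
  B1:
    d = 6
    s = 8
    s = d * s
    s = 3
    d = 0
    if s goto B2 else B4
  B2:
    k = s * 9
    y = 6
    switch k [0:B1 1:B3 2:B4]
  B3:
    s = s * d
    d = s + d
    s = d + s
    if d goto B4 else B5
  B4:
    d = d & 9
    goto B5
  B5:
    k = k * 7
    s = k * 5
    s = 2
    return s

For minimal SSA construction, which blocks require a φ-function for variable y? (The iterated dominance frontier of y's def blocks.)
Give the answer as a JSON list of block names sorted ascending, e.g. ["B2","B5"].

idom tree: B1←B0 B2←B1 B3←B2 B4←B1 B5←B0
Dom∩ at merges:
  B1: preds {B0,B2}: {B0} ∩ {B0,B1,B2} = {B0}; idom=B0
  B4: preds {B1,B2,B3}: {B0,B1} ∩ {B0,B1,B2} ∩ {B0,B1,B2,B3} = {B0,B1}; idom=B1
  B5: preds {B0,B3,B4}: {B0} ∩ {B0,B1,B2,B3} ∩ {B0,B1,B4} = {B0}; idom=B0

Frontier:
  join B1 pred B0: · stop@B0
  join B1 pred B2: B2→B1 stop@B0
  join B4 pred B1: · stop@B1
  join B4 pred B2: B2 stop@B1
  join B4 pred B3: B3→B2 stop@B1
  join B5 pred B0: · stop@B0
  join B5 pred B3: B3→B2→B1 stop@B0
  join B5 pred B4: B4→B1 stop@B0
  B0: DF=∅
  B1: DF={B1,B5}
  B2: DF={B1,B4,B5}
  B3: DF={B4,B5}
  B4: DF={B5}
  B5: DF=∅

φ for y: defs {B2}
  DF⁺ = {B1,B4,B5}

Answer: ["B1", "B4", "B5"]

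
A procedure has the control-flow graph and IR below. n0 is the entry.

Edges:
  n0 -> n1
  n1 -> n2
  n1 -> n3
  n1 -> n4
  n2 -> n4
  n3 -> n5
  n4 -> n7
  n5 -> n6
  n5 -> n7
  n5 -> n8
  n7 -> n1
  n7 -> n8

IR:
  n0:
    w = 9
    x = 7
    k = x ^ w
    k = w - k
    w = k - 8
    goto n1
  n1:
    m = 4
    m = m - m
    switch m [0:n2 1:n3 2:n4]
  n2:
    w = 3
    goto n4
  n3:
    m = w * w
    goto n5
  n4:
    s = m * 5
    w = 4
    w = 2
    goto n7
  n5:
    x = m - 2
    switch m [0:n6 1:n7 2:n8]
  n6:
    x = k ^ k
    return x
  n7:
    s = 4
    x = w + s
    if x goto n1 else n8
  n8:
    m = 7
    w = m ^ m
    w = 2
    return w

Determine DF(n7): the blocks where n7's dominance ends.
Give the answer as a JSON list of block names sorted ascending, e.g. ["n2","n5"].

Answer: ["n1", "n8"]

Analysis:
idom tree: n1←n0 n2←n1 n3←n1 n4←n1 n5←n3 n6←n5 n7←n1 n8←n1
Join-block Dom:
  n1: preds {n0,n7}: {n0} ∩ {n0,n1,n7} = {n0}; idom=n0
  n4: preds {n1,n2}: {n0,n1} ∩ {n0,n1,n2} = {n0,n1}; idom=n1
  n7: preds {n4,n5}: {n0,n1,n4} ∩ {n0,n1,n3,n5} = {n0,n1}; idom=n1
  n8: preds {n5,n7}: {n0,n1,n3,n5} ∩ {n0,n1,n7} = {n0,n1}; idom=n1

Frontier:
  join n1 pred n0: · stop@n0
  join n1 pred n7: n7→n1 stop@n0
  join n4 pred n1: · stop@n1
  join n4 pred n2: n2 stop@n1
  join n7 pred n4: n4 stop@n1
  join n7 pred n5: n5→n3 stop@n1
  join n8 pred n5: n5→n3 stop@n1
  join n8 pred n7: n7 stop@n1
  DF(n0)=∅
  DF(n1)={n1}
  DF(n2)={n4}
  DF(n3)={n7,n8}
  DF(n4)={n7}
  DF(n5)={n7,n8}
  DF(n6)=∅
  DF(n7)={n1,n8}
  DF(n8)=∅

DF(n7) = ["n1", "n8"]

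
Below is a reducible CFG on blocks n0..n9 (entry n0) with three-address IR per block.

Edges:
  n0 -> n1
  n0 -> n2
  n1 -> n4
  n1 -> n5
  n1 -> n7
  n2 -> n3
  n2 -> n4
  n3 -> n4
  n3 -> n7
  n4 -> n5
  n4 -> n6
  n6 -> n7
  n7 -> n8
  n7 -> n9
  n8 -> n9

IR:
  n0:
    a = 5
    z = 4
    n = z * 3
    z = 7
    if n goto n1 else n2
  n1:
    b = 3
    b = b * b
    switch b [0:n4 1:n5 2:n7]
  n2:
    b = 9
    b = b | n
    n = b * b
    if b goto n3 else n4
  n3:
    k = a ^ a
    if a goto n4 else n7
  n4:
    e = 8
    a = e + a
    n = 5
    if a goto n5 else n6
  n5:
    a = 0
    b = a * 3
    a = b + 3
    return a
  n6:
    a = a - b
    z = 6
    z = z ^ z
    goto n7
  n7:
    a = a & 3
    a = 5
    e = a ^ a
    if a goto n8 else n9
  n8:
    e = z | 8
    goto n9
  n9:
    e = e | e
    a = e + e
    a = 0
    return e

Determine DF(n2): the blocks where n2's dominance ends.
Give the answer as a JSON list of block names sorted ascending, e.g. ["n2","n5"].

Answer: ["n4", "n7"]

Analysis:
idom tree: n1←n0 n2←n0 n3←n2 n4←n0 n5←n0 n6←n4 n7←n0 n8←n7 n9←n7
Dom at joins:
  n4: preds {n1,n2,n3}: {n0,n1} ∩ {n0,n2} ∩ {n0,n2,n3} = {n0}; idom=n0
  n5: preds {n1,n4}: {n0,n1} ∩ {n0,n4} = {n0}; idom=n0
  n7: preds {n1,n3,n6}: {n0,n1} ∩ {n0,n2,n3} ∩ {n0,n4,n6} = {n0}; idom=n0
  n9: preds {n7,n8}: {n0,n7} ∩ {n0,n7,n8} = {n0,n7}; idom=n7

DF walk-up:
  n4←n1: walk n1 to n0
  n4←n2: walk n2 to n0
  n4←n3: walk n3→n2 to n0
  n5←n1: walk n1 to n0
  n5←n4: walk n4 to n0
  n7←n1: walk n1 to n0
  n7←n3: walk n3→n2 to n0
  n7←n6: walk n6→n4 to n0
  n9←n7: walk · to n7
  n9←n8: walk n8 to n7
  n0: DF=∅
  n1: DF={n4,n5,n7}
  n2: DF={n4,n7}
  n3: DF={n4,n7}
  n4: DF={n5,n7}
  n5: DF=∅
  n6: DF={n7}
  n7: DF=∅
  n8: DF={n9}
  n9: DF=∅

DF(n2) = ["n4", "n7"]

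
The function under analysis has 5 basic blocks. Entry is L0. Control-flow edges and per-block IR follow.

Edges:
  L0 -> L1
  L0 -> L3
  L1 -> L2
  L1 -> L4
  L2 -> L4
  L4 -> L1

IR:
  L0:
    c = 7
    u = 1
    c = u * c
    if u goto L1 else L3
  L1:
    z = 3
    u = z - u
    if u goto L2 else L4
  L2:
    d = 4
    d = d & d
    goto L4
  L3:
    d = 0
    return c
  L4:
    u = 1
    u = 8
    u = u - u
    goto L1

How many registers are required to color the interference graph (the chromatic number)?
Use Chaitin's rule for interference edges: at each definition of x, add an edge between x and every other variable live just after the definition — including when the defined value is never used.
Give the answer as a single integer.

Answer: 2

Working:
Block summaries:
  L0: {c,u} / ∅
  L1: {u,z} / {u}
  L2: {d} / ∅
  L3: {d} / {c}
  L4: {u} / ∅

Liveness:
  L0 li=∅ lo={c,u}
  L1 li={u} lo=∅
  L2 li=∅ lo=∅
  L3 li={c} lo=∅
  L4 li=∅ lo={u}

Conflict graph:
  c — {d,u}
  d — {c}
  u — {c,z}
  z — {u}

Colouring:
  lower bound: {c,d} mutually conflict ⇒ χ ≥ 2
  assign c→r0 d→r1 u→r1 z→r0 — no edge inside a register ⇒ χ ≤ 2
  χ = 2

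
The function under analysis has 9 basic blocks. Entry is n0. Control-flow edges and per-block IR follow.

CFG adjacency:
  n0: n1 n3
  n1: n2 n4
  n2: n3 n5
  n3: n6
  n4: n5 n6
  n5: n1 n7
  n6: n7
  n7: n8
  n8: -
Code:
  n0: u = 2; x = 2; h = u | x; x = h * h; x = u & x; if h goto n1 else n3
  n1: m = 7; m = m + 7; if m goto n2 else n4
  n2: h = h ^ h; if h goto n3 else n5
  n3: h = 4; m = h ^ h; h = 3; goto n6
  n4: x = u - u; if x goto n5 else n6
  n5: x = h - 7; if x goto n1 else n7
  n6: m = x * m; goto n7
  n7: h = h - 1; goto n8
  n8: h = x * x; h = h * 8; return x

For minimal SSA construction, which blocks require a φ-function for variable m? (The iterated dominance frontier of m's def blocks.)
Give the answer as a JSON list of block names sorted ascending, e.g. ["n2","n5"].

Answer: ["n1", "n3", "n6", "n7"]

Analysis:
idom tree: n1←n0 n2←n1 n3←n0 n4←n1 n5←n1 n6←n0 n7←n0 n8←n7
Join-block Dom:
  n1: preds {n0,n5}: {n0} ∩ {n0,n1,n5} = {n0}; idom=n0
  n3: preds {n0,n2}: {n0} ∩ {n0,n1,n2} = {n0}; idom=n0
  n5: preds {n2,n4}: {n0,n1,n2} ∩ {n0,n1,n4} = {n0,n1}; idom=n1
  n6: preds {n3,n4}: {n0,n3} ∩ {n0,n1,n4} = {n0}; idom=n0
  n7: preds {n5,n6}: {n0,n1,n5} ∩ {n0,n6} = {n0}; idom=n0

Frontier:
  n1←n0: walk · to n0
  n1←n5: walk n5→n1 to n0
  n3←n0: walk · to n0
  n3←n2: walk n2→n1 to n0
  n5←n2: walk n2 to n1
  n5←n4: walk n4 to n1
  n6←n3: walk n3 to n0
  n6←n4: walk n4→n1 to n0
  n7←n5: walk n5→n1 to n0
  n7←n6: walk n6 to n0
  n0: DF=∅
  n1: DF={n1,n3,n6,n7}
  n2: DF={n3,n5}
  n3: DF={n6}
  n4: DF={n5,n6}
  n5: DF={n1,n7}
  n6: DF={n7}
  n7: DF=∅
  n8: DF=∅

φ for m: defs {n1,n3,n6}
  DF⁺ = {n1,n3,n6,n7}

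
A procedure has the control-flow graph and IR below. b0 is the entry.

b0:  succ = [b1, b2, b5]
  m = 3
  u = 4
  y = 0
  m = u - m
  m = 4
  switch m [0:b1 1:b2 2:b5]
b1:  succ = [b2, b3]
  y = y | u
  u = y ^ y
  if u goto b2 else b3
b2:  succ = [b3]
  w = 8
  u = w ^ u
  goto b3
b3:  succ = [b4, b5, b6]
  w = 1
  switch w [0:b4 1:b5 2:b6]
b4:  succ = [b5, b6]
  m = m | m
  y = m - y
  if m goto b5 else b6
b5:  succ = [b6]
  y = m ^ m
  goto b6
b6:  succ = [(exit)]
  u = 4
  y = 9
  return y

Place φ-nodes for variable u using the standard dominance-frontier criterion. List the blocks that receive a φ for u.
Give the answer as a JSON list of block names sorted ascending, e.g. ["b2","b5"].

Answer: ["b2", "b3", "b5", "b6"]

Derivation:
idom tree: b1←b0 b2←b0 b3←b0 b4←b3 b5←b0 b6←b0
Dom∩ at merges:
  b2: preds {b0,b1}: {b0} ∩ {b0,b1} = {b0}; idom=b0
  b3: preds {b1,b2}: {b0,b1} ∩ {b0,b2} = {b0}; idom=b0
  b5: preds {b0,b3,b4}: {b0} ∩ {b0,b3} ∩ {b0,b3,b4} = {b0}; idom=b0
  b6: preds {b3,b4,b5}: {b0,b3} ∩ {b0,b3,b4} ∩ {b0,b5} = {b0}; idom=b0

DF derivation:
  b2←b0: walk · to b0
  b2←b1: walk b1 to b0
  b3←b1: walk b1 to b0
  b3←b2: walk b2 to b0
  b5←b0: walk · to b0
  b5←b3: walk b3 to b0
  b5←b4: walk b4→b3 to b0
  b6←b3: walk b3 to b0
  b6←b4: walk b4→b3 to b0
  b6←b5: walk b5 to b0
  b0 → ∅
  b1 → {b2,b3}
  b2 → {b3}
  b3 → {b5,b6}
  b4 → {b5,b6}
  b5 → {b6}
  b6 → ∅

φ for u: defs {b0,b1,b2,b6}
  DF⁺ = {b2,b3,b5,b6}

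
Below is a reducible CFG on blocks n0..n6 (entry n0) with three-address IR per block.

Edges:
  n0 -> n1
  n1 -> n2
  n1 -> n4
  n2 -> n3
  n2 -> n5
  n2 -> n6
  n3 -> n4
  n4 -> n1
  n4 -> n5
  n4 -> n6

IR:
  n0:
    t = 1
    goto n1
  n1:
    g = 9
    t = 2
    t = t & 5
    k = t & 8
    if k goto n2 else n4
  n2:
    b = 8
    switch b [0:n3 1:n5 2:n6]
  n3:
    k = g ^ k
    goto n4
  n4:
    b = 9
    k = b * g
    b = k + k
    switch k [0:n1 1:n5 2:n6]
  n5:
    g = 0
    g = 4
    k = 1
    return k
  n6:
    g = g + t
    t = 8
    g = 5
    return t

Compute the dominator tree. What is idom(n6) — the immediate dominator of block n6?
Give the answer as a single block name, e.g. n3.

Answer: n1

Derivation:
idom tree: n1←n0 n2←n1 n3←n2 n4←n1 n5←n1 n6←n1
Dom at joins:
  n1: preds {n0,n4}: {n0} ∩ {n0,n1,n4} = {n0}; idom=n0
  n4: preds {n1,n3}: {n0,n1} ∩ {n0,n1,n2,n3} = {n0,n1}; idom=n1
  n5: preds {n2,n4}: {n0,n1,n2} ∩ {n0,n1,n4} = {n0,n1}; idom=n1
  n6: preds {n2,n4}: {n0,n1,n2} ∩ {n0,n1,n4} = {n0,n1}; idom=n1

idom(n6) = n1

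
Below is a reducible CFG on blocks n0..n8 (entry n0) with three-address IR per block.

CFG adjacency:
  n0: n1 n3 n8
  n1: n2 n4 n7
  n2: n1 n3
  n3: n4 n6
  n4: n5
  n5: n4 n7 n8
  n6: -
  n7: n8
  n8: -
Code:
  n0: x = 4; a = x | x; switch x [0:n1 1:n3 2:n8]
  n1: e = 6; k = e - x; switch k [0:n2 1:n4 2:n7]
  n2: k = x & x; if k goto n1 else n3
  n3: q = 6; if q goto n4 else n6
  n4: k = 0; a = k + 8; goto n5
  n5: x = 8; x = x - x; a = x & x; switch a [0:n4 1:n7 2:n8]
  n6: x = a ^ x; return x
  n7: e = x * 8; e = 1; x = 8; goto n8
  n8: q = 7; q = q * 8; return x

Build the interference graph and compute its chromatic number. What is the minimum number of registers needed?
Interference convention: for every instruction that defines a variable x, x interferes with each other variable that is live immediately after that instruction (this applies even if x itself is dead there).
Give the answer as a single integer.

Answer: 3

Derivation:
Block summaries:
  n0: {a,x} / ∅
  n1: {e,k} / {x}
  n2: {k} / {x}
  n3: {q} / ∅
  n4: {a,k} / ∅
  n5: {a,x} / ∅
  n6: {x} / {a,x}
  n7: {e,x} / {x}
  n8: {q} / {x}

Live sets:
  n0 li=∅ lo={a,x}
  n1 li={a,x} lo={a,x}
  n2 li={a,x} lo={a,x}
  n3 li={a,x} lo={a,x}
  n4 li=∅ lo=∅
  n5 li=∅ lo={x}
  n6 li={a,x} lo=∅
  n7 li={x} lo={x}
  n8 li={x} lo=∅

Conflict graph:
  a — {e,k,q,x}
  e — {a,x}
  k — {a,x}
  q — {a,x}
  x — {a,e,k,q}

Registers:
  clique {a,e,x} ⇒ need ≥ 3
  3-colouring: c0={a}  c1={x}  c2={e,k,q}
  χ = 3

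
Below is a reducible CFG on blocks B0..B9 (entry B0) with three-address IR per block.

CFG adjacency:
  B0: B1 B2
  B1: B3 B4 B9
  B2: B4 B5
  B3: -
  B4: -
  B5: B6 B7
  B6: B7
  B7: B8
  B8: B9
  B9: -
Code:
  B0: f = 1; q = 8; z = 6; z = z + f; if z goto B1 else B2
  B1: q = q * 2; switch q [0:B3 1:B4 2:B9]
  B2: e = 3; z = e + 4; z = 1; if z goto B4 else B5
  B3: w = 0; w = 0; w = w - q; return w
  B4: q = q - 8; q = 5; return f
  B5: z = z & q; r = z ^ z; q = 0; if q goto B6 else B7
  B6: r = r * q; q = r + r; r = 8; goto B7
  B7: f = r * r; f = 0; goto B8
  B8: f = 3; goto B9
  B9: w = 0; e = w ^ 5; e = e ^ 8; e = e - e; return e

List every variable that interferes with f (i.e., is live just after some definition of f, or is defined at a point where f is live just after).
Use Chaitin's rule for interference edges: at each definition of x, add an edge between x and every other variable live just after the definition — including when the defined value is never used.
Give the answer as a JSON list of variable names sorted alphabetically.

Answer: ["e", "q", "z"]

Derivation:
def/use:
  B0: def={f,q,z} ue=∅
  B1: def={q} ue={q}
  B2: def={e,z} ue=∅
  B3: def={w} ue={q}
  B4: def={q} ue={f,q}
  B5: def={q,r,z} ue={q,z}
  B6: def={q,r} ue={q,r}
  B7: def={f} ue={r}
  B8: def={f} ue=∅
  B9: def={e,w} ue=∅

Live sets:
  B0 li=∅ lo={f,q}
  B1 li={f,q} lo={f,q}
  B2 li={f,q} lo={f,q,z}
  B3 li={q} lo=∅
  B4 li={f,q} lo=∅
  B5 li={q,z} lo={q,r}
  B6 li={q,r} lo={r}
  B7 li={r} lo=∅
  B8 li=∅ lo=∅
  B9 li=∅ lo=∅

Interfere edges:
  e↔{f,q}
  f↔{e,q,z}
  q↔{e,f,r,w,z}
  r↔{q}
  w↔{q}
  z↔{f,q}

N(f) = ["e", "q", "z"]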